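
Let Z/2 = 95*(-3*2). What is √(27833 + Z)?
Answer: √26693 ≈ 163.38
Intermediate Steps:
Z = -1140 (Z = 2*(95*(-3*2)) = 2*(95*(-6)) = 2*(-570) = -1140)
√(27833 + Z) = √(27833 - 1140) = √26693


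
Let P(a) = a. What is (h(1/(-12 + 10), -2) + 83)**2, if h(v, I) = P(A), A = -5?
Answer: 6084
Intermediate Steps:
h(v, I) = -5
(h(1/(-12 + 10), -2) + 83)**2 = (-5 + 83)**2 = 78**2 = 6084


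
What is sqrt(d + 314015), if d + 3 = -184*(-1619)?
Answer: 2*sqrt(152977) ≈ 782.25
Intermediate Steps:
d = 297893 (d = -3 - 184*(-1619) = -3 + 297896 = 297893)
sqrt(d + 314015) = sqrt(297893 + 314015) = sqrt(611908) = 2*sqrt(152977)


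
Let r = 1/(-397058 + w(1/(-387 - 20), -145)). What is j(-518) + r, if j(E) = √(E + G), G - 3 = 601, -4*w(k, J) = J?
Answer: -4/1588087 + √86 ≈ 9.2736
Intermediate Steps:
w(k, J) = -J/4
G = 604 (G = 3 + 601 = 604)
r = -4/1588087 (r = 1/(-397058 - ¼*(-145)) = 1/(-397058 + 145/4) = 1/(-1588087/4) = -4/1588087 ≈ -2.5188e-6)
j(E) = √(604 + E) (j(E) = √(E + 604) = √(604 + E))
j(-518) + r = √(604 - 518) - 4/1588087 = √86 - 4/1588087 = -4/1588087 + √86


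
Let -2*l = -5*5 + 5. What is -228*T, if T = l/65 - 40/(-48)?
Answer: -2926/13 ≈ -225.08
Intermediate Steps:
l = 10 (l = -(-5*5 + 5)/2 = -(-25 + 5)/2 = -½*(-20) = 10)
T = 77/78 (T = 10/65 - 40/(-48) = 10*(1/65) - 40*(-1/48) = 2/13 + ⅚ = 77/78 ≈ 0.98718)
-228*T = -228*77/78 = -2926/13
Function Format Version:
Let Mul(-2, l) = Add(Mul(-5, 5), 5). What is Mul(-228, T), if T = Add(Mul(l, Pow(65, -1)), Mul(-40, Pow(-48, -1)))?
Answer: Rational(-2926, 13) ≈ -225.08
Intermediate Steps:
l = 10 (l = Mul(Rational(-1, 2), Add(Mul(-5, 5), 5)) = Mul(Rational(-1, 2), Add(-25, 5)) = Mul(Rational(-1, 2), -20) = 10)
T = Rational(77, 78) (T = Add(Mul(10, Pow(65, -1)), Mul(-40, Pow(-48, -1))) = Add(Mul(10, Rational(1, 65)), Mul(-40, Rational(-1, 48))) = Add(Rational(2, 13), Rational(5, 6)) = Rational(77, 78) ≈ 0.98718)
Mul(-228, T) = Mul(-228, Rational(77, 78)) = Rational(-2926, 13)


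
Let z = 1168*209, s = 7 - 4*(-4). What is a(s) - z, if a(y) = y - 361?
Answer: -244450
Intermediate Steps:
s = 23 (s = 7 + 16 = 23)
z = 244112
a(y) = -361 + y
a(s) - z = (-361 + 23) - 1*244112 = -338 - 244112 = -244450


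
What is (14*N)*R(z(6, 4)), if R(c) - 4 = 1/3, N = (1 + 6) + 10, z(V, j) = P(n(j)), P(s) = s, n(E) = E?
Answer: 3094/3 ≈ 1031.3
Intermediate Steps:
z(V, j) = j
N = 17 (N = 7 + 10 = 17)
R(c) = 13/3 (R(c) = 4 + 1/3 = 13/3)
(14*N)*R(z(6, 4)) = (14*17)*(13/3) = 238*(13/3) = 3094/3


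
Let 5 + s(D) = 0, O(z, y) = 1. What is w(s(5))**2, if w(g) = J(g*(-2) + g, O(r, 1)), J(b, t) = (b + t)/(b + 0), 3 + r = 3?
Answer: 36/25 ≈ 1.4400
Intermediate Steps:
r = 0 (r = -3 + 3 = 0)
J(b, t) = (b + t)/b
s(D) = -5 (s(D) = -5 + 0 = -5)
w(g) = -(1 - g)/g (w(g) = ((g*(-2) + g) + 1)/(g*(-2) + g) = ((-2*g + g) + 1)/(-2*g + g) = (-g + 1)/((-g)) = (-1/g)*(1 - g) = -(1 - g)/g)
w(s(5))**2 = ((-1 - 5)/(-5))**2 = (-1/5*(-6))**2 = (6/5)**2 = 36/25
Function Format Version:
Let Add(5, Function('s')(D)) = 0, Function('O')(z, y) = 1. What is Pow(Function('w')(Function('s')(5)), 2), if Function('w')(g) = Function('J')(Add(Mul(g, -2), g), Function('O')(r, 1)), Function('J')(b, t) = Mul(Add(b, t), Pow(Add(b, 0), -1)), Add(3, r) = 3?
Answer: Rational(36, 25) ≈ 1.4400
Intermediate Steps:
r = 0 (r = Add(-3, 3) = 0)
Function('J')(b, t) = Mul(Pow(b, -1), Add(b, t)) (Function('J')(b, t) = Mul(Add(b, t), Pow(b, -1)) = Mul(Pow(b, -1), Add(b, t)))
Function('s')(D) = -5 (Function('s')(D) = Add(-5, 0) = -5)
Function('w')(g) = Mul(-1, Pow(g, -1), Add(1, Mul(-1, g))) (Function('w')(g) = Mul(Pow(Add(Mul(g, -2), g), -1), Add(Add(Mul(g, -2), g), 1)) = Mul(Pow(Add(Mul(-2, g), g), -1), Add(Add(Mul(-2, g), g), 1)) = Mul(Pow(Mul(-1, g), -1), Add(Mul(-1, g), 1)) = Mul(Mul(-1, Pow(g, -1)), Add(1, Mul(-1, g))) = Mul(-1, Pow(g, -1), Add(1, Mul(-1, g))))
Pow(Function('w')(Function('s')(5)), 2) = Pow(Mul(Pow(-5, -1), Add(-1, -5)), 2) = Pow(Mul(Rational(-1, 5), -6), 2) = Pow(Rational(6, 5), 2) = Rational(36, 25)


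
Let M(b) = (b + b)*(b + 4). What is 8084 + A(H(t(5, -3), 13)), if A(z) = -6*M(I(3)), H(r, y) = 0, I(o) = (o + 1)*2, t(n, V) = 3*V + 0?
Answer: 6932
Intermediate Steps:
t(n, V) = 3*V
I(o) = 2 + 2*o (I(o) = (1 + o)*2 = 2 + 2*o)
M(b) = 2*b*(4 + b) (M(b) = (2*b)*(4 + b) = 2*b*(4 + b))
A(z) = -1152 (A(z) = -12*(2 + 2*3)*(4 + (2 + 2*3)) = -12*(2 + 6)*(4 + (2 + 6)) = -12*8*(4 + 8) = -12*8*12 = -6*192 = -1152)
8084 + A(H(t(5, -3), 13)) = 8084 - 1152 = 6932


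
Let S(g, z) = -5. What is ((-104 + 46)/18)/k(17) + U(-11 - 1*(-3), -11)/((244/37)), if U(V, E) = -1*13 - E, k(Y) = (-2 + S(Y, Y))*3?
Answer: -3455/23058 ≈ -0.14984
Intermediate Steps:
k(Y) = -21 (k(Y) = (-2 - 5)*3 = -7*3 = -21)
U(V, E) = -13 - E
((-104 + 46)/18)/k(17) + U(-11 - 1*(-3), -11)/((244/37)) = ((-104 + 46)/18)/(-21) + (-13 - 1*(-11))/((244/37)) = -58*1/18*(-1/21) + (-13 + 11)/((244*(1/37))) = -29/9*(-1/21) - 2/244/37 = 29/189 - 2*37/244 = 29/189 - 37/122 = -3455/23058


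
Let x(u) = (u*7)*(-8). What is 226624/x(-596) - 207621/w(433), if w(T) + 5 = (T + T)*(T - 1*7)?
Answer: 2396078999/384774173 ≈ 6.2272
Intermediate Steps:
w(T) = -5 + 2*T*(-7 + T) (w(T) = -5 + (T + T)*(T - 1*7) = -5 + (2*T)*(T - 7) = -5 + (2*T)*(-7 + T) = -5 + 2*T*(-7 + T))
x(u) = -56*u (x(u) = (7*u)*(-8) = -56*u)
226624/x(-596) - 207621/w(433) = 226624/((-56*(-596))) - 207621/(-5 - 14*433 + 2*433²) = 226624/33376 - 207621/(-5 - 6062 + 2*187489) = 226624*(1/33376) - 207621/(-5 - 6062 + 374978) = 7082/1043 - 207621/368911 = 2396078999/384774173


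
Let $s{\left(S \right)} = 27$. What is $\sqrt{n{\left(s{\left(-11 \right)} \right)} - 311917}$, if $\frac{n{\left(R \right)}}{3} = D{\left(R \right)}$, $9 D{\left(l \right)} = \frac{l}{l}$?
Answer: $\frac{5 i \sqrt{112290}}{3} \approx 558.5 i$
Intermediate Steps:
$D{\left(l \right)} = \frac{1}{9}$ ($D{\left(l \right)} = \frac{l \frac{1}{l}}{9} = \frac{1}{9} \cdot 1 = \frac{1}{9}$)
$n{\left(R \right)} = \frac{1}{3}$ ($n{\left(R \right)} = 3 \cdot \frac{1}{9} = \frac{1}{3}$)
$\sqrt{n{\left(s{\left(-11 \right)} \right)} - 311917} = \sqrt{\frac{1}{3} - 311917} = \sqrt{- \frac{935750}{3}} = \frac{5 i \sqrt{112290}}{3}$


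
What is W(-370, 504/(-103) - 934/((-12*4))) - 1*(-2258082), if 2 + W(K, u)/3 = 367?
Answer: 2259177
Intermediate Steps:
W(K, u) = 1095 (W(K, u) = -6 + 3*367 = -6 + 1101 = 1095)
W(-370, 504/(-103) - 934/((-12*4))) - 1*(-2258082) = 1095 - 1*(-2258082) = 1095 + 2258082 = 2259177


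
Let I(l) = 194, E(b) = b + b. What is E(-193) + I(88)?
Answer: -192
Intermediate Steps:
E(b) = 2*b
E(-193) + I(88) = 2*(-193) + 194 = -386 + 194 = -192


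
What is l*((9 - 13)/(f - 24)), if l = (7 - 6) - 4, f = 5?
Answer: -12/19 ≈ -0.63158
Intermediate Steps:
l = -3 (l = 1 - 4 = -3)
l*((9 - 13)/(f - 24)) = -3*(9 - 13)/(5 - 24) = -(-12)/(-19) = -(-12)*(-1)/19 = -3*4/19 = -12/19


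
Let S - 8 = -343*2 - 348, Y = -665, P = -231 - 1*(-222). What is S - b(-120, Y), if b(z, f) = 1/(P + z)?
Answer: -132353/129 ≈ -1026.0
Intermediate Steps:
P = -9 (P = -231 + 222 = -9)
b(z, f) = 1/(-9 + z)
S = -1026 (S = 8 + (-343*2 - 348) = 8 + (-686 - 348) = 8 - 1034 = -1026)
S - b(-120, Y) = -1026 - 1/(-9 - 120) = -1026 - 1/(-129) = -1026 - 1*(-1/129) = -1026 + 1/129 = -132353/129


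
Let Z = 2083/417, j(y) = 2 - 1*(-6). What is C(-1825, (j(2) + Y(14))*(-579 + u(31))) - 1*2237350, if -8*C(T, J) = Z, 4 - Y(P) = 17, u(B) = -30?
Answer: -7463801683/3336 ≈ -2.2374e+6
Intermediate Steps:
j(y) = 8 (j(y) = 2 + 6 = 8)
Z = 2083/417 (Z = 2083*(1/417) = 2083/417 ≈ 4.9952)
Y(P) = -13 (Y(P) = 4 - 1*17 = 4 - 17 = -13)
C(T, J) = -2083/3336 (C(T, J) = -⅛*2083/417 = -2083/3336)
C(-1825, (j(2) + Y(14))*(-579 + u(31))) - 1*2237350 = -2083/3336 - 1*2237350 = -2083/3336 - 2237350 = -7463801683/3336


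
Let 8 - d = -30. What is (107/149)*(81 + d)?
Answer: 12733/149 ≈ 85.456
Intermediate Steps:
d = 38 (d = 8 - 1*(-30) = 8 + 30 = 38)
(107/149)*(81 + d) = (107/149)*(81 + 38) = (107*(1/149))*119 = (107/149)*119 = 12733/149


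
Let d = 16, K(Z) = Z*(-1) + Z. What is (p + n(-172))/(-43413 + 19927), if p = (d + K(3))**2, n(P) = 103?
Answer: -359/23486 ≈ -0.015286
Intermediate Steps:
K(Z) = 0 (K(Z) = -Z + Z = 0)
p = 256 (p = (16 + 0)**2 = 16**2 = 256)
(p + n(-172))/(-43413 + 19927) = (256 + 103)/(-43413 + 19927) = 359/(-23486) = 359*(-1/23486) = -359/23486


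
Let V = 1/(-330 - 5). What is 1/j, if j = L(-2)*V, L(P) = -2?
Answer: 335/2 ≈ 167.50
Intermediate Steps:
V = -1/335 (V = 1/(-335) = -1/335 ≈ -0.0029851)
j = 2/335 (j = -2*(-1/335) = 2/335 ≈ 0.0059702)
1/j = 1/(2/335) = 335/2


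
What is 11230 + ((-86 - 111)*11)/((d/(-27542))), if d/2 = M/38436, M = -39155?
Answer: -1146558061402/39155 ≈ -2.9283e+7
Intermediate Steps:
d = -39155/19218 (d = 2*(-39155/38436) = -39155/19218 ≈ -2.0374)
11230 + ((-86 - 111)*11)/((d/(-27542))) = 11230 + ((-86 - 111)*11)/((-39155/19218/(-27542))) = 11230 + (-197*11)/((-39155/19218*(-1/27542))) = 11230 - 2167/39155/529302156 = 11230 - 2167*529302156/39155 = 11230 - 1146997772052/39155 = -1146558061402/39155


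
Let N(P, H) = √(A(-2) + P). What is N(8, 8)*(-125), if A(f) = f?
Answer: -125*√6 ≈ -306.19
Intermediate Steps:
N(P, H) = √(-2 + P)
N(8, 8)*(-125) = √(-2 + 8)*(-125) = √6*(-125) = -125*√6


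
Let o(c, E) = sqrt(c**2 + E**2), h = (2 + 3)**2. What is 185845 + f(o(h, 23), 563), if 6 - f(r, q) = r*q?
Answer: 185851 - 563*sqrt(1154) ≈ 1.6673e+5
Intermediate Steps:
h = 25 (h = 5**2 = 25)
o(c, E) = sqrt(E**2 + c**2)
f(r, q) = 6 - q*r (f(r, q) = 6 - r*q = 6 - q*r)
185845 + f(o(h, 23), 563) = 185845 + (6 - 1*563*sqrt(23**2 + 25**2)) = 185845 + (6 - 1*563*sqrt(529 + 625)) = 185845 + (6 - 1*563*sqrt(1154)) = 185845 + (6 - 563*sqrt(1154)) = 185851 - 563*sqrt(1154)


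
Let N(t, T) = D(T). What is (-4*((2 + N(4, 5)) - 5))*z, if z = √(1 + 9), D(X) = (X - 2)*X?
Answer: -48*√10 ≈ -151.79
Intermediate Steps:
D(X) = X*(-2 + X) (D(X) = (-2 + X)*X = X*(-2 + X))
N(t, T) = T*(-2 + T)
z = √10 ≈ 3.1623
(-4*((2 + N(4, 5)) - 5))*z = (-4*((2 + 5*(-2 + 5)) - 5))*√10 = (-4*((2 + 5*3) - 5))*√10 = (-4*((2 + 15) - 5))*√10 = (-4*(17 - 5))*√10 = (-4*12)*√10 = -48*√10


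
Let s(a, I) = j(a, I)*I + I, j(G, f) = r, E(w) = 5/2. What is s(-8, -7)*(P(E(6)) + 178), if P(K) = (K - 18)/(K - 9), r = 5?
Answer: -98490/13 ≈ -7576.2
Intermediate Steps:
E(w) = 5/2 (E(w) = 5*(1/2) = 5/2)
j(G, f) = 5
P(K) = (-18 + K)/(-9 + K)
s(a, I) = 6*I (s(a, I) = 5*I + I = 6*I)
s(-8, -7)*(P(E(6)) + 178) = (6*(-7))*((-18 + 5/2)/(-9 + 5/2) + 178) = -42*(-31/2/(-13/2) + 178) = -42*(-2/13*(-31/2) + 178) = -42*(31/13 + 178) = -42*2345/13 = -98490/13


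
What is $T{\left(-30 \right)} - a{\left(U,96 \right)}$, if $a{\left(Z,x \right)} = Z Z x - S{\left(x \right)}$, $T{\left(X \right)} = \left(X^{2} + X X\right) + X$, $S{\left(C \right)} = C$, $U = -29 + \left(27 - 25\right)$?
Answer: $-68118$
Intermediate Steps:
$U = -27$ ($U = -29 + 2 = -27$)
$T{\left(X \right)} = X + 2 X^{2}$ ($T{\left(X \right)} = \left(X^{2} + X^{2}\right) + X = 2 X^{2} + X = X + 2 X^{2}$)
$a{\left(Z,x \right)} = - x + x Z^{2}$ ($a{\left(Z,x \right)} = Z Z x - x = Z^{2} x - x = x Z^{2} - x = - x + x Z^{2}$)
$T{\left(-30 \right)} - a{\left(U,96 \right)} = - 30 \left(1 + 2 \left(-30\right)\right) - 96 \left(-1 + \left(-27\right)^{2}\right) = - 30 \left(1 - 60\right) - 96 \left(-1 + 729\right) = \left(-30\right) \left(-59\right) - 96 \cdot 728 = 1770 - 69888 = -68118$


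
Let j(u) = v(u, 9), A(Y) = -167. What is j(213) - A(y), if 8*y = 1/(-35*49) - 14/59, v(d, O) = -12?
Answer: 155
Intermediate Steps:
y = -24069/809480 (y = (1/(-35*49) - 14/59)/8 = (-1/35*1/49 - 14*1/59)/8 = (-1/1715 - 14/59)/8 = (1/8)*(-24069/101185) = -24069/809480 ≈ -0.029734)
j(u) = -12
j(213) - A(y) = -12 - 1*(-167) = -12 + 167 = 155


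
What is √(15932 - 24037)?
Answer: I*√8105 ≈ 90.028*I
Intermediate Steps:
√(15932 - 24037) = √(-8105) = I*√8105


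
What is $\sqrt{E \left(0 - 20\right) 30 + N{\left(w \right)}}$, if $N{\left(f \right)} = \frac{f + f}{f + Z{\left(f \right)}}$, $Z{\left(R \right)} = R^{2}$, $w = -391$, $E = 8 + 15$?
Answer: $\frac{i \sqrt{524745195}}{195} \approx 117.47 i$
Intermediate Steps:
$E = 23$
$N{\left(f \right)} = \frac{2 f}{f + f^{2}}$ ($N{\left(f \right)} = \frac{f + f}{f + f^{2}} = \frac{2 f}{f + f^{2}}$)
$\sqrt{E \left(0 - 20\right) 30 + N{\left(w \right)}} = \sqrt{23 \left(0 - 20\right) 30 + \frac{2}{1 - 391}} = \sqrt{23 \left(-20\right) 30 + \frac{2}{-390}} = \sqrt{\left(-460\right) 30 + 2 \left(- \frac{1}{390}\right)} = \sqrt{-13800 - \frac{1}{195}} = \sqrt{- \frac{2691001}{195}} = \frac{i \sqrt{524745195}}{195}$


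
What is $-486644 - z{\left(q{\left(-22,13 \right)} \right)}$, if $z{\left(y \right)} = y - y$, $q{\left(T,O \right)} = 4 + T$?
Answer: $-486644$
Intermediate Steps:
$z{\left(y \right)} = 0$
$-486644 - z{\left(q{\left(-22,13 \right)} \right)} = -486644 - 0 = -486644 + 0 = -486644$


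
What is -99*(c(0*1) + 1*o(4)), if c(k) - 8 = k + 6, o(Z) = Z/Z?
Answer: -1485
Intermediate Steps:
o(Z) = 1
c(k) = 14 + k (c(k) = 8 + (k + 6) = 8 + (6 + k) = 14 + k)
-99*(c(0*1) + 1*o(4)) = -99*((14 + 0*1) + 1*1) = -99*((14 + 0) + 1) = -99*(14 + 1) = -99*15 = -1485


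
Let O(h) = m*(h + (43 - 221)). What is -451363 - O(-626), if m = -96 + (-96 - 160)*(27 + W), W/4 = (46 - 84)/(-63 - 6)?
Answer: -150401701/23 ≈ -6.5392e+6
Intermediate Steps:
W = 152/69 (W = 4*((46 - 84)/(-63 - 6)) = 4*(-38/(-69)) = 4*(-38*(-1/69)) = 4*(38/69) = 152/69 ≈ 2.2029)
m = -522464/69 (m = -96 + (-96 - 160)*(27 + 152/69) = -96 - 256*2015/69 = -96 - 515840/69 = -522464/69 ≈ -7571.9)
O(h) = 92998592/69 - 522464*h/69 (O(h) = -522464*(h + (43 - 221))/69 = -522464*(h - 178)/69 = -522464*(-178 + h)/69 = 92998592/69 - 522464*h/69)
-451363 - O(-626) = -451363 - (92998592/69 - 522464/69*(-626)) = -451363 - (92998592/69 + 327062464/69) = -451363 - 1*140020352/23 = -451363 - 140020352/23 = -150401701/23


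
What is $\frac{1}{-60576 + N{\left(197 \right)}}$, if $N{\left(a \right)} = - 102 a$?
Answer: $- \frac{1}{80670} \approx -1.2396 \cdot 10^{-5}$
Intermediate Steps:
$\frac{1}{-60576 + N{\left(197 \right)}} = \frac{1}{-60576 - 20094} = \frac{1}{-80670} = - \frac{1}{80670}$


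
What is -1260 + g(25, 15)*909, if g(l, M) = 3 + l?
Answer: 24192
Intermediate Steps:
-1260 + g(25, 15)*909 = -1260 + (3 + 25)*909 = -1260 + 28*909 = -1260 + 25452 = 24192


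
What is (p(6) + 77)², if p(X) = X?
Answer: 6889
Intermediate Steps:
(p(6) + 77)² = (6 + 77)² = 83² = 6889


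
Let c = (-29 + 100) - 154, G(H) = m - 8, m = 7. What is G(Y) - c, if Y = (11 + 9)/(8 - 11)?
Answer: 82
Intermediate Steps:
Y = -20/3 (Y = 20/(-3) = 20*(-⅓) = -20/3 ≈ -6.6667)
G(H) = -1 (G(H) = 7 - 8 = -1)
c = -83 (c = 71 - 154 = -83)
G(Y) - c = -1 - 1*(-83) = -1 + 83 = 82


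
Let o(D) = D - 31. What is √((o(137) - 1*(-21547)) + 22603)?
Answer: 4*√2766 ≈ 210.37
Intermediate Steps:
o(D) = -31 + D
√((o(137) - 1*(-21547)) + 22603) = √(((-31 + 137) - 1*(-21547)) + 22603) = √((106 + 21547) + 22603) = √(21653 + 22603) = √44256 = 4*√2766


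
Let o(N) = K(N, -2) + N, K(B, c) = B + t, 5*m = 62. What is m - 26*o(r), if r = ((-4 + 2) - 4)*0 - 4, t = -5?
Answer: 1752/5 ≈ 350.40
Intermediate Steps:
m = 62/5 (m = (⅕)*62 = 62/5 ≈ 12.400)
r = -4 (r = (-2 - 4)*0 - 4 = -6*0 - 4 = 0 - 4 = -4)
K(B, c) = -5 + B (K(B, c) = B - 5 = -5 + B)
o(N) = -5 + 2*N (o(N) = (-5 + N) + N = -5 + 2*N)
m - 26*o(r) = 62/5 - 26*(-5 + 2*(-4)) = 62/5 - 26*(-5 - 8) = 62/5 - 26*(-13) = 62/5 + 338 = 1752/5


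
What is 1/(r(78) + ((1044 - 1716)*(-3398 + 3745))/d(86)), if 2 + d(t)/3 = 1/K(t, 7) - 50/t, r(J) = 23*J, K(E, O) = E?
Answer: 221/7081082 ≈ 3.1210e-5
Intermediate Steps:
d(t) = -6 - 147/t (d(t) = -6 + 3*(1/t - 50/t) = -6 + 3*(-49/t) = -6 - 147/t)
1/(r(78) + ((1044 - 1716)*(-3398 + 3745))/d(86)) = 1/(23*78 + ((1044 - 1716)*(-3398 + 3745))/(-6 - 147/86)) = 1/(1794 + (-672*347)/(-6 - 147*1/86)) = 1/(1794 - 233184/(-6 - 147/86)) = 1/(1794 - 233184/(-663/86)) = 1/(1794 - 233184*(-86/663)) = 1/(1794 + 6684608/221) = 1/(7081082/221) = 221/7081082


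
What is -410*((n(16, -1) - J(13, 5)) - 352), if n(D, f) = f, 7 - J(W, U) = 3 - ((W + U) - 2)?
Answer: 152930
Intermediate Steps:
J(W, U) = 2 + U + W (J(W, U) = 7 - (3 - ((W + U) - 2)) = 7 - (3 - ((U + W) - 2)) = 7 - (3 - (-2 + U + W)) = 7 - (3 + (2 - U - W)) = 7 - (5 - U - W) = 7 + (-5 + U + W) = 2 + U + W)
-410*((n(16, -1) - J(13, 5)) - 352) = -410*((-1 - (2 + 5 + 13)) - 352) = -410*((-1 - 1*20) - 352) = -410*((-1 - 20) - 352) = -410*(-21 - 352) = -410*(-373) = 152930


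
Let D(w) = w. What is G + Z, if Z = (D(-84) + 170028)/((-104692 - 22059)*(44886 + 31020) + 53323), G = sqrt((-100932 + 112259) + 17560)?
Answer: -169944/9621108083 + sqrt(28887) ≈ 169.96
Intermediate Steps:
G = sqrt(28887) (G = sqrt(11327 + 17560) = sqrt(28887) ≈ 169.96)
Z = -169944/9621108083 (Z = (-84 + 170028)/((-104692 - 22059)*(44886 + 31020) + 53323) = 169944/(-126751*75906 + 53323) = 169944/(-9621161406 + 53323) = 169944/(-9621108083) = 169944*(-1/9621108083) = -169944/9621108083 ≈ -1.7664e-5)
G + Z = sqrt(28887) - 169944/9621108083 = -169944/9621108083 + sqrt(28887)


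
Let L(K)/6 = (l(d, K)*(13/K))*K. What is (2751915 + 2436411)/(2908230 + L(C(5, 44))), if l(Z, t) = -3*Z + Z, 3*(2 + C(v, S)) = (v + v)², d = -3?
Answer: 66517/37291 ≈ 1.7837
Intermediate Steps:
C(v, S) = -2 + 4*v²/3 (C(v, S) = -2 + (v + v)²/3 = -2 + (2*v)²/3 = -2 + (4*v²)/3 = -2 + 4*v²/3)
l(Z, t) = -2*Z
L(K) = 468 (L(K) = 6*(((-2*(-3))*(13/K))*K) = 6*((6*(13/K))*K) = 6*((78/K)*K) = 6*78 = 468)
(2751915 + 2436411)/(2908230 + L(C(5, 44))) = (2751915 + 2436411)/(2908230 + 468) = 5188326/2908698 = 5188326*(1/2908698) = 66517/37291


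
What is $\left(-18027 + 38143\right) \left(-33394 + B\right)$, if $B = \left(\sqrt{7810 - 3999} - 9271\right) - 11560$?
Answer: $-1090790100 + 20116 \sqrt{3811} \approx -1.0895 \cdot 10^{9}$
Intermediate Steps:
$B = -20831 + \sqrt{3811}$ ($B = \left(\sqrt{3811} - 9271\right) - 11560 = \left(-9271 + \sqrt{3811}\right) - 11560 = -20831 + \sqrt{3811} \approx -20769.0$)
$\left(-18027 + 38143\right) \left(-33394 + B\right) = \left(-18027 + 38143\right) \left(-33394 - \left(20831 - \sqrt{3811}\right)\right) = 20116 \left(-54225 + \sqrt{3811}\right) = -1090790100 + 20116 \sqrt{3811}$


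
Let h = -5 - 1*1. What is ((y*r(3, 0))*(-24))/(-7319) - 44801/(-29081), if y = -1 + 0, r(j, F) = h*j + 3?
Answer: 26028283/16372603 ≈ 1.5897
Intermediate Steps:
h = -6 (h = -5 - 1 = -6)
r(j, F) = 3 - 6*j (r(j, F) = -6*j + 3 = 3 - 6*j)
y = -1
((y*r(3, 0))*(-24))/(-7319) - 44801/(-29081) = (-(3 - 6*3)*(-24))/(-7319) - 44801/(-29081) = (-(3 - 18)*(-24))*(-1/7319) - 44801*(-1/29081) = (-1*(-15)*(-24))*(-1/7319) + 44801/29081 = (15*(-24))*(-1/7319) + 44801/29081 = -360*(-1/7319) + 44801/29081 = 360/7319 + 44801/29081 = 26028283/16372603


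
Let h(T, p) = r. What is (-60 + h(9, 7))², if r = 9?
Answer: 2601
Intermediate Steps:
h(T, p) = 9
(-60 + h(9, 7))² = (-60 + 9)² = (-51)² = 2601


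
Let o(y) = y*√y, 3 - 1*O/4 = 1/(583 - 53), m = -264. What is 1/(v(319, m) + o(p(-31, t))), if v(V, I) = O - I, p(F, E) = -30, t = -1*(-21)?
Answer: 9690785/3622621022 + 1053375*I*√30/3622621022 ≈ 0.0026751 + 0.0015927*I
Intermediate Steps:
t = 21
O = 3178/265 (O = 12 - 4/(583 - 53) = 12 - 4/530 = 12 - 4*1/530 = 12 - 2/265 = 3178/265 ≈ 11.992)
v(V, I) = 3178/265 - I
o(y) = y^(3/2)
1/(v(319, m) + o(p(-31, t))) = 1/((3178/265 - 1*(-264)) + (-30)^(3/2)) = 1/((3178/265 + 264) - 30*I*√30) = 1/(73138/265 - 30*I*√30)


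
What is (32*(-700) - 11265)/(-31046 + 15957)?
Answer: 33665/15089 ≈ 2.2311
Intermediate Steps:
(32*(-700) - 11265)/(-31046 + 15957) = (-22400 - 11265)/(-15089) = -33665*(-1/15089) = 33665/15089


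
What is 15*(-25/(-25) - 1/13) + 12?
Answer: 336/13 ≈ 25.846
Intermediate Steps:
15*(-25/(-25) - 1/13) + 12 = 15*(-25*(-1/25) - 1*1/13) + 12 = 15*(1 - 1/13) + 12 = 15*(12/13) + 12 = 180/13 + 12 = 336/13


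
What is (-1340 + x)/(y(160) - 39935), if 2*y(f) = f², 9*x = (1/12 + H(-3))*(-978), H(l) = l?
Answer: 3683/97686 ≈ 0.037702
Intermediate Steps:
x = 5705/18 (x = ((1/12 - 3)*(-978))/9 = (-35/12*(-978))/9 = (⅑)*(5705/2) = 5705/18 ≈ 316.94)
y(f) = f²/2
(-1340 + x)/(y(160) - 39935) = (-1340 + 5705/18)/((½)*160² - 39935) = -18415/(18*((½)*25600 - 39935)) = -18415/(18*(12800 - 39935)) = -18415/18/(-27135) = -18415/18*(-1/27135) = 3683/97686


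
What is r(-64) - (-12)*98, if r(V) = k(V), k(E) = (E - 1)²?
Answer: 5401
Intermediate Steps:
k(E) = (-1 + E)²
r(V) = (-1 + V)²
r(-64) - (-12)*98 = (-1 - 64)² - (-12)*98 = (-65)² - 4*(-294) = 4225 + 1176 = 5401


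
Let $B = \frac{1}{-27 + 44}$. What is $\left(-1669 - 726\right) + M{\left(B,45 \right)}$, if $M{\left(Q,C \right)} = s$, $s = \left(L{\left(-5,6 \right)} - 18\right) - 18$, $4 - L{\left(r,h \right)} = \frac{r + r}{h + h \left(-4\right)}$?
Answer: $- \frac{21848}{9} \approx -2427.6$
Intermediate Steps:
$L{\left(r,h \right)} = 4 + \frac{2 r}{3 h}$ ($L{\left(r,h \right)} = 4 - \frac{r + r}{h + h \left(-4\right)} = 4 - \frac{2 r}{h - 4 h} = 4 - \frac{2 r}{\left(-3\right) h} = 4 - 2 r \left(- \frac{1}{3 h}\right) = 4 - - \frac{2 r}{3 h} = 4 + \frac{2 r}{3 h}$)
$B = \frac{1}{17} \approx 0.058824$
$s = - \frac{293}{9}$ ($s = \left(\left(4 + \frac{2}{3} \left(-5\right) \frac{1}{6}\right) - 18\right) - 18 = \left(\left(4 - \frac{5}{9}\right) - 18\right) - 18 = \left(\frac{31}{9} - 18\right) - 18 = - \frac{131}{9} - 18 = - \frac{293}{9} \approx -32.556$)
$M{\left(Q,C \right)} = - \frac{293}{9}$
$\left(-1669 - 726\right) + M{\left(B,45 \right)} = \left(-1669 - 726\right) - \frac{293}{9} = -2395 - \frac{293}{9} = - \frac{21848}{9}$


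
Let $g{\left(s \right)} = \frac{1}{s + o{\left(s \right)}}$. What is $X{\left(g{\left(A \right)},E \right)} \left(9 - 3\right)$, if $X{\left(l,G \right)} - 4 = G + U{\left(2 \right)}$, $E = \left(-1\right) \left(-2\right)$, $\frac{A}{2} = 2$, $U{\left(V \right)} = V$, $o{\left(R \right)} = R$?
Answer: $48$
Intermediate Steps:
$A = 4$ ($A = 2 \cdot 2 = 4$)
$g{\left(s \right)} = \frac{1}{2 s}$ ($g{\left(s \right)} = \frac{1}{s + s} = \frac{1}{2 s}$)
$E = 2$
$X{\left(l,G \right)} = 6 + G$ ($X{\left(l,G \right)} = 4 + \left(G + 2\right) = 4 + \left(2 + G\right) = 6 + G$)
$X{\left(g{\left(A \right)},E \right)} \left(9 - 3\right) = \left(6 + 2\right) \left(9 - 3\right) = 8 \left(9 - 3\right) = 8 \cdot 6 = 48$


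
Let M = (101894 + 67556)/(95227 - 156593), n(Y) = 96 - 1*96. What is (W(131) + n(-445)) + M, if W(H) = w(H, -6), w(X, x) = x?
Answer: -268823/30683 ≈ -8.7613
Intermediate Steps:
W(H) = -6
n(Y) = 0 (n(Y) = 96 - 96 = 0)
M = -84725/30683 (M = 169450/(-61366) = 169450*(-1/61366) = -84725/30683 ≈ -2.7613)
(W(131) + n(-445)) + M = (-6 + 0) - 84725/30683 = -6 - 84725/30683 = -268823/30683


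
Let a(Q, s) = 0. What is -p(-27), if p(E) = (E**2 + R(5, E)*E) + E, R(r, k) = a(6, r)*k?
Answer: -702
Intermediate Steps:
R(r, k) = 0 (R(r, k) = 0*k = 0)
p(E) = E + E**2 (p(E) = (E**2 + 0*E) + E = (E**2 + 0) + E = E**2 + E = E + E**2)
-p(-27) = -(-27)*(1 - 27) = -(-27)*(-26) = -1*702 = -702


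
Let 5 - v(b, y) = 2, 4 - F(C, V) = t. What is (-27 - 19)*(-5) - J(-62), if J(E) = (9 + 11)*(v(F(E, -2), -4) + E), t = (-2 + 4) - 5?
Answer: 1410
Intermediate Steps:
t = -3 (t = 2 - 5 = -3)
F(C, V) = 7 (F(C, V) = 4 - 1*(-3) = 4 + 3 = 7)
v(b, y) = 3 (v(b, y) = 5 - 1*2 = 5 - 2 = 3)
J(E) = 60 + 20*E (J(E) = (9 + 11)*(3 + E) = 20*(3 + E) = 60 + 20*E)
(-27 - 19)*(-5) - J(-62) = (-27 - 19)*(-5) - (60 + 20*(-62)) = -46*(-5) - (60 - 1240) = 230 - 1*(-1180) = 230 + 1180 = 1410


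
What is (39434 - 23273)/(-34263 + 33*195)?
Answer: -5387/9276 ≈ -0.58075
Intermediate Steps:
(39434 - 23273)/(-34263 + 33*195) = 16161/(-34263 + 6435) = 16161/(-27828) = 16161*(-1/27828) = -5387/9276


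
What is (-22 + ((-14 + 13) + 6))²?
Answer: 289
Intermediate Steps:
(-22 + ((-14 + 13) + 6))² = (-22 + (-1 + 6))² = (-22 + 5)² = (-17)² = 289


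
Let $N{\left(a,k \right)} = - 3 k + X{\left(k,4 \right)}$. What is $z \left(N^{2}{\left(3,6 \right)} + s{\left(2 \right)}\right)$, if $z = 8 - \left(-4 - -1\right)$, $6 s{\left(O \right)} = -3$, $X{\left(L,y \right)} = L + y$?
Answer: $\frac{1397}{2} \approx 698.5$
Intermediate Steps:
$s{\left(O \right)} = - \frac{1}{2}$ ($s{\left(O \right)} = \frac{1}{6} \left(-3\right) = - \frac{1}{2}$)
$N{\left(a,k \right)} = 4 - 2 k$ ($N{\left(a,k \right)} = - 3 k + \left(k + 4\right) = - 3 k + \left(4 + k\right) = 4 - 2 k$)
$z = 11$ ($z = 8 - \left(-4 + 1\right) = 8 - -3 = 8 + 3 = 11$)
$z \left(N^{2}{\left(3,6 \right)} + s{\left(2 \right)}\right) = 11 \left(\left(4 - 12\right)^{2} - \frac{1}{2}\right) = 11 \left(\left(-8\right)^{2} - \frac{1}{2}\right) = 11 \left(64 - \frac{1}{2}\right) = 11 \cdot \frac{127}{2} = \frac{1397}{2}$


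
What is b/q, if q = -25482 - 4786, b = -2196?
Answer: 549/7567 ≈ 0.072552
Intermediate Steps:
q = -30268
b/q = -2196/(-30268) = -2196*(-1/30268) = 549/7567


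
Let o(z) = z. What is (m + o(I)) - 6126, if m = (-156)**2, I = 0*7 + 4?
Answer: 18214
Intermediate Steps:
I = 4 (I = 0 + 4 = 4)
m = 24336
(m + o(I)) - 6126 = (24336 + 4) - 6126 = 24340 - 6126 = 18214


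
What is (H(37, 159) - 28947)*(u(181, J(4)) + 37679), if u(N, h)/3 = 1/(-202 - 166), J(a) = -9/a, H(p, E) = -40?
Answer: -401929944703/368 ≈ -1.0922e+9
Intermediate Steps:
u(N, h) = -3/368 (u(N, h) = 3/(-202 - 166) = 3/(-368) = 3*(-1/368) = -3/368)
(H(37, 159) - 28947)*(u(181, J(4)) + 37679) = (-40 - 28947)*(-3/368 + 37679) = -28987*13865869/368 = -401929944703/368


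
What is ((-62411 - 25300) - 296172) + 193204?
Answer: -190679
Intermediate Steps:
((-62411 - 25300) - 296172) + 193204 = (-87711 - 296172) + 193204 = -383883 + 193204 = -190679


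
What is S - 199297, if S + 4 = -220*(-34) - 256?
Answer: -192077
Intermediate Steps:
S = 7220 (S = -4 + (-220*(-34) - 256) = -4 + (7480 - 256) = -4 + 7224 = 7220)
S - 199297 = 7220 - 199297 = -192077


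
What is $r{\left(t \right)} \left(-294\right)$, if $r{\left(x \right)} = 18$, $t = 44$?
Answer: $-5292$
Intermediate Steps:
$r{\left(t \right)} \left(-294\right) = 18 \left(-294\right) = -5292$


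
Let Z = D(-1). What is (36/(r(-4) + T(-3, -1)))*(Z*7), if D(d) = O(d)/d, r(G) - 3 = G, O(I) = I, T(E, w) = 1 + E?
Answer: -84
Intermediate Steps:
r(G) = 3 + G
D(d) = 1 (D(d) = d/d = 1)
Z = 1
(36/(r(-4) + T(-3, -1)))*(Z*7) = (36/((3 - 4) + (1 - 3)))*(1*7) = (36/(-1 - 2))*7 = (36/(-3))*7 = (36*(-1/3))*7 = -12*7 = -84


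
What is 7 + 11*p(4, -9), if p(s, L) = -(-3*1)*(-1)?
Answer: -26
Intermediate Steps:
p(s, L) = -3 (p(s, L) = -(-3)*(-1) = -1*3 = -3)
7 + 11*p(4, -9) = 7 + 11*(-3) = 7 - 33 = -26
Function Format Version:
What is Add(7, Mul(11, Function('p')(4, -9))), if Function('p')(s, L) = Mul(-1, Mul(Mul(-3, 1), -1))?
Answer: -26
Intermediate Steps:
Function('p')(s, L) = -3 (Function('p')(s, L) = Mul(-1, Mul(-3, -1)) = Mul(-1, 3) = -3)
Add(7, Mul(11, Function('p')(4, -9))) = Add(7, Mul(11, -3)) = Add(7, -33) = -26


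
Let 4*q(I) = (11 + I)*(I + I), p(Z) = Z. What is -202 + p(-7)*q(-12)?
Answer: -244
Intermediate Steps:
q(I) = I*(11 + I)/2 (q(I) = ((11 + I)*(I + I))/4 = ((11 + I)*(2*I))/4 = (2*I*(11 + I))/4 = I*(11 + I)/2)
-202 + p(-7)*q(-12) = -202 - 7*(-12)*(11 - 12)/2 = -202 - 7*(-12)*(-1)/2 = -202 - 7*6 = -202 - 42 = -244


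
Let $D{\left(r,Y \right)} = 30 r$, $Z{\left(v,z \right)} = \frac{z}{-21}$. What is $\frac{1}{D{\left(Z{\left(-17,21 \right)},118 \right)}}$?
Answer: $- \frac{1}{30} \approx -0.033333$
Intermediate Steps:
$Z{\left(v,z \right)} = - \frac{z}{21}$ ($Z{\left(v,z \right)} = z \left(- \frac{1}{21}\right) = - \frac{z}{21}$)
$\frac{1}{D{\left(Z{\left(-17,21 \right)},118 \right)}} = \frac{1}{30 \left(\left(- \frac{1}{21}\right) 21\right)} = \frac{1}{30 \left(-1\right)} = \frac{1}{-30} = - \frac{1}{30}$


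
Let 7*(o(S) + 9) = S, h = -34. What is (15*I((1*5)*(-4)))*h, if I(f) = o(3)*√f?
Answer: 61200*I*√5/7 ≈ 19550.0*I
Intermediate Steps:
o(S) = -9 + S/7
I(f) = -60*√f/7 (I(f) = (-9 + (⅐)*3)*√f = (-9 + 3/7)*√f = -60*√f/7)
(15*I((1*5)*(-4)))*h = (15*(-60*2*I*√5/7))*(-34) = (15*(-120*I*√5/7))*(-34) = -1800*I*√5/7*(-34) = 61200*I*√5/7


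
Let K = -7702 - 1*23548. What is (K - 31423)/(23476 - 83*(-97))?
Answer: -20891/10509 ≈ -1.9879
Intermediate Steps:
K = -31250 (K = -7702 - 23548 = -31250)
(K - 31423)/(23476 - 83*(-97)) = (-31250 - 31423)/(23476 - 83*(-97)) = -62673/(23476 + 8051) = -62673/31527 = -62673*1/31527 = -20891/10509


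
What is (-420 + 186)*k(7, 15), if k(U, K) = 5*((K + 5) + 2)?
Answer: -25740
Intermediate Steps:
k(U, K) = 35 + 5*K (k(U, K) = 5*((5 + K) + 2) = 5*(7 + K) = 35 + 5*K)
(-420 + 186)*k(7, 15) = (-420 + 186)*(35 + 5*15) = -234*(35 + 75) = -234*110 = -25740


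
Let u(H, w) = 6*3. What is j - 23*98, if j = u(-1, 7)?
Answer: -2236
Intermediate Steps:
u(H, w) = 18
j = 18
j - 23*98 = 18 - 23*98 = 18 - 2254 = -2236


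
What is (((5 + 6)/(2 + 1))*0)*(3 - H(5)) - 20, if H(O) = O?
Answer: -20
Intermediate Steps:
(((5 + 6)/(2 + 1))*0)*(3 - H(5)) - 20 = (((5 + 6)/(2 + 1))*0)*(3 - 1*5) - 20 = ((11/3)*0)*(3 - 5) - 20 = ((11*(⅓))*0)*(-2) - 20 = ((11/3)*0)*(-2) - 20 = 0*(-2) - 20 = 0 - 20 = -20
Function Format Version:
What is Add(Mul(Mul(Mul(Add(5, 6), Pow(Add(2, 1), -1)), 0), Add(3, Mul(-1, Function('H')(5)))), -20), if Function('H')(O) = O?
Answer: -20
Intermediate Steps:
Add(Mul(Mul(Mul(Add(5, 6), Pow(Add(2, 1), -1)), 0), Add(3, Mul(-1, Function('H')(5)))), -20) = Add(Mul(Mul(Mul(Add(5, 6), Pow(Add(2, 1), -1)), 0), Add(3, Mul(-1, 5))), -20) = Add(Mul(Mul(Mul(11, Pow(3, -1)), 0), Add(3, -5)), -20) = Add(Mul(Mul(Mul(11, Rational(1, 3)), 0), -2), -20) = Add(Mul(Mul(Rational(11, 3), 0), -2), -20) = Add(Mul(0, -2), -20) = Add(0, -20) = -20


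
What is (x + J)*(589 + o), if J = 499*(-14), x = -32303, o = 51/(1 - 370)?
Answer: -2845702270/123 ≈ -2.3136e+7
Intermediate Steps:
o = -17/123 (o = 51/(-369) = 51*(-1/369) = -17/123 ≈ -0.13821)
J = -6986
(x + J)*(589 + o) = (-32303 - 6986)*(589 - 17/123) = -39289*72430/123 = -2845702270/123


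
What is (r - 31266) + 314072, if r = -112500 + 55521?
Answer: 225827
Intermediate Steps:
r = -56979
(r - 31266) + 314072 = (-56979 - 31266) + 314072 = -88245 + 314072 = 225827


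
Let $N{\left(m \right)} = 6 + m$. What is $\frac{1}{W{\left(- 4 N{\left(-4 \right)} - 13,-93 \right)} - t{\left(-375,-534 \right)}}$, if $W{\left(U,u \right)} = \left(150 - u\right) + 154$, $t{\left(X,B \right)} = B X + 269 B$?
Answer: $- \frac{1}{56207} \approx -1.7791 \cdot 10^{-5}$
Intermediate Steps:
$t{\left(X,B \right)} = 269 B + B X$
$W{\left(U,u \right)} = 304 - u$
$\frac{1}{W{\left(- 4 N{\left(-4 \right)} - 13,-93 \right)} - t{\left(-375,-534 \right)}} = \frac{1}{\left(304 - -93\right) - - 534 \left(269 - 375\right)} = \frac{1}{\left(304 + 93\right) - \left(-534\right) \left(-106\right)} = \frac{1}{397 - 56604} = \frac{1}{-56207} = - \frac{1}{56207}$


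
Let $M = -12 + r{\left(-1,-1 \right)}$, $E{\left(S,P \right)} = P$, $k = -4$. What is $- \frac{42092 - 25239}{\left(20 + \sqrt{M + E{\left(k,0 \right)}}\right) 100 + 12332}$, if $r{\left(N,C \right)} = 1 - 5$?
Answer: $- \frac{60384299}{51391556} + \frac{421325 i}{12847889} \approx -1.175 + 0.032793 i$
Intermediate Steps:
$r{\left(N,C \right)} = -4$
$M = -16$ ($M = -12 - 4 = -16$)
$- \frac{42092 - 25239}{\left(20 + \sqrt{M + E{\left(k,0 \right)}}\right) 100 + 12332} = - \frac{42092 - 25239}{\left(20 + \sqrt{-16 + 0}\right) 100 + 12332} = - \frac{16853}{\left(20 + \sqrt{-16}\right) 100 + 12332} = - \frac{16853}{\left(20 + 4 i\right) 100 + 12332} = - \frac{16853}{\left(2000 + 400 i\right) + 12332} = - \frac{16853}{14332 + 400 i} = - 16853 \frac{14332 - 400 i}{205566224} = - \frac{16853 \left(14332 - 400 i\right)}{205566224}$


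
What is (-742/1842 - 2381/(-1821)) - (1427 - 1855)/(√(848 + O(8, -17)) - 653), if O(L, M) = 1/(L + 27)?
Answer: 344115804500/1387800075633 - 214*√1038835/7447317 ≈ 0.21867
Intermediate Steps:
O(L, M) = 1/(27 + L)
(-742/1842 - 2381/(-1821)) - (1427 - 1855)/(√(848 + O(8, -17)) - 653) = (-742/1842 - 2381/(-1821)) - (1427 - 1855)/(√(848 + 1/(27 + 8)) - 653) = (-742*1/1842 - 2381*(-1/1821)) - (-428)/(√(848 + 1/35) - 653) = (-371/921 + 2381/1821) - (-428)/(√(848 + 1/35) - 653) = 168590/186349 - (-428)/(√(29681/35) - 653) = 168590/186349 - (-428)/(√1038835/35 - 653) = 168590/186349 - (-428)/(-653 + √1038835/35) = 168590/186349 + 428/(-653 + √1038835/35)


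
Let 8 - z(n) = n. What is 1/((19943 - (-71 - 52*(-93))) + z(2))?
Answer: 1/15184 ≈ 6.5859e-5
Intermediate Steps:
z(n) = 8 - n
1/((19943 - (-71 - 52*(-93))) + z(2)) = 1/((19943 - (-71 - 52*(-93))) + (8 - 1*2)) = 1/((19943 - (-71 + 4836)) + (8 - 2)) = 1/((19943 - 1*4765) + 6) = 1/((19943 - 4765) + 6) = 1/(15178 + 6) = 1/15184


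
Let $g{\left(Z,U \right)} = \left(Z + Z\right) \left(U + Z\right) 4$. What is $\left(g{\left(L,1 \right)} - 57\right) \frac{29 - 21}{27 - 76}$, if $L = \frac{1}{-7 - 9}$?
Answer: $\frac{1839}{196} \approx 9.3827$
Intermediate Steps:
$L = - \frac{1}{16}$ ($L = \frac{1}{-16} = - \frac{1}{16} \approx -0.0625$)
$g{\left(Z,U \right)} = 8 Z \left(U + Z\right)$ ($g{\left(Z,U \right)} = 2 Z \left(U + Z\right) 4 = 8 Z \left(U + Z\right)$)
$\left(g{\left(L,1 \right)} - 57\right) \frac{29 - 21}{27 - 76} = \left(8 \left(- \frac{1}{16}\right) \left(1 - \frac{1}{16}\right) - 57\right) \frac{29 - 21}{27 - 76} = \left(8 \left(- \frac{1}{16}\right) \frac{15}{16} - 57\right) \frac{8}{-49} = \left(- \frac{15}{32} - 57\right) 8 \left(- \frac{1}{49}\right) = \left(- \frac{1839}{32}\right) \left(- \frac{8}{49}\right) = \frac{1839}{196}$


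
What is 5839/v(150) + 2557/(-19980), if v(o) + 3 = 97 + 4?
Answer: 58206317/979020 ≈ 59.454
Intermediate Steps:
v(o) = 98 (v(o) = -3 + (97 + 4) = -3 + 101 = 98)
5839/v(150) + 2557/(-19980) = 5839/98 + 2557/(-19980) = 5839*(1/98) + 2557*(-1/19980) = 5839/98 - 2557/19980 = 58206317/979020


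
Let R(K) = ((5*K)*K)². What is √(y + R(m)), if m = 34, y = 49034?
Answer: √33457434 ≈ 5784.2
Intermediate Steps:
R(K) = 25*K⁴ (R(K) = (5*K²)² = 25*K⁴)
√(y + R(m)) = √(49034 + 25*34⁴) = √(49034 + 25*1336336) = √(49034 + 33408400) = √33457434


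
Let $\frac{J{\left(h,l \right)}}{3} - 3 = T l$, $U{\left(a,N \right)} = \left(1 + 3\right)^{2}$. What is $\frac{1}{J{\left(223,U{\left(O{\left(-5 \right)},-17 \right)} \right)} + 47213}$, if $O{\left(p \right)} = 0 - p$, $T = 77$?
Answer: $\frac{1}{50918} \approx 1.9639 \cdot 10^{-5}$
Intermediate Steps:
$O{\left(p \right)} = - p$
$U{\left(a,N \right)} = 16$ ($U{\left(a,N \right)} = 4^{2} = 16$)
$J{\left(h,l \right)} = 9 + 231 l$ ($J{\left(h,l \right)} = 9 + 3 \cdot 77 l = 9 + 231 l$)
$\frac{1}{J{\left(223,U{\left(O{\left(-5 \right)},-17 \right)} \right)} + 47213} = \frac{1}{\left(9 + 231 \cdot 16\right) + 47213} = \frac{1}{\left(9 + 3696\right) + 47213} = \frac{1}{3705 + 47213} = \frac{1}{50918}$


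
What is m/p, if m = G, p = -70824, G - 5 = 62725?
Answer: -10455/11804 ≈ -0.88572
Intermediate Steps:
G = 62730 (G = 5 + 62725 = 62730)
m = 62730
m/p = 62730/(-70824) = 62730*(-1/70824) = -10455/11804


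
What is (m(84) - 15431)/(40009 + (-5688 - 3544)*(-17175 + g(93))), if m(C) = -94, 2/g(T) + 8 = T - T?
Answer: -15525/158601917 ≈ -9.7887e-5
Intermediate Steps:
g(T) = -¼ (g(T) = 2/(-8 + (T - T)) = 2/(-8 + 0) = 2/(-8) = 2*(-⅛) = -¼)
(m(84) - 15431)/(40009 + (-5688 - 3544)*(-17175 + g(93))) = (-94 - 15431)/(40009 + (-5688 - 3544)*(-17175 - ¼)) = -15525/(40009 - 9232*(-68701/4)) = -15525/(40009 + 158561908) = -15525/158601917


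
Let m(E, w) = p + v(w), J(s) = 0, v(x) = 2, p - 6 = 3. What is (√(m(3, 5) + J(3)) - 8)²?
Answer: (8 - √11)² ≈ 21.934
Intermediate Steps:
p = 9 (p = 6 + 3 = 9)
m(E, w) = 11 (m(E, w) = 9 + 2 = 11)
(√(m(3, 5) + J(3)) - 8)² = (√(11 + 0) - 8)² = (√11 - 8)² = (-8 + √11)²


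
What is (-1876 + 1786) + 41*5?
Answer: 115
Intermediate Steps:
(-1876 + 1786) + 41*5 = -90 + 205 = 115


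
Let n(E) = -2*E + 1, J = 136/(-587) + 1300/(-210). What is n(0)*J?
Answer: -79166/12327 ≈ -6.4222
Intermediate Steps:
J = -79166/12327 (J = 136*(-1/587) + 1300*(-1/210) = -136/587 - 130/21 = -79166/12327 ≈ -6.4222)
n(E) = 1 - 2*E
n(0)*J = (1 - 2*0)*(-79166/12327) = (1 + 0)*(-79166/12327) = 1*(-79166/12327) = -79166/12327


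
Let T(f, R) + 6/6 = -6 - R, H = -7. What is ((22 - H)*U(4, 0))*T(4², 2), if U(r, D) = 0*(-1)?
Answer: 0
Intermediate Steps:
U(r, D) = 0
T(f, R) = -7 - R (T(f, R) = -1 + (-6 - R) = -7 - R)
((22 - H)*U(4, 0))*T(4², 2) = ((22 - 1*(-7))*0)*(-7 - 1*2) = ((22 + 7)*0)*(-7 - 2) = (29*0)*(-9) = 0*(-9) = 0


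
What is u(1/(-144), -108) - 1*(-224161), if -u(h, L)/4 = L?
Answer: 224593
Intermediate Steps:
u(h, L) = -4*L
u(1/(-144), -108) - 1*(-224161) = -4*(-108) - 1*(-224161) = 432 + 224161 = 224593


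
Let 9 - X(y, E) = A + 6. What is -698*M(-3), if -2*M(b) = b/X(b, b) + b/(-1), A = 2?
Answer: 0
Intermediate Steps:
X(y, E) = 1 (X(y, E) = 9 - (2 + 6) = 9 - 1*8 = 9 - 8 = 1)
M(b) = 0 (M(b) = -(b/1 + b/(-1))/2 = -(b*1 + b*(-1))/2 = -(b - b)/2 = -1/2*0 = 0)
-698*M(-3) = -698*0 = 0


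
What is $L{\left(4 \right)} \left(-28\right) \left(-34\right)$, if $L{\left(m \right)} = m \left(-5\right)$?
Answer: $-19040$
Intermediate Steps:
$L{\left(m \right)} = - 5 m$
$L{\left(4 \right)} \left(-28\right) \left(-34\right) = \left(-5\right) 4 \left(-28\right) \left(-34\right) = \left(-20\right) \left(-28\right) \left(-34\right) = 560 \left(-34\right) = -19040$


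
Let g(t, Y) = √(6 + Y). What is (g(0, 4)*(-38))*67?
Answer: -2546*√10 ≈ -8051.2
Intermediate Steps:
(g(0, 4)*(-38))*67 = (√(6 + 4)*(-38))*67 = (√10*(-38))*67 = -38*√10*67 = -2546*√10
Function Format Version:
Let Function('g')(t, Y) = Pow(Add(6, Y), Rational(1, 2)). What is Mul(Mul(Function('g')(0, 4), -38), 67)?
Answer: Mul(-2546, Pow(10, Rational(1, 2))) ≈ -8051.2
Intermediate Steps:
Mul(Mul(Function('g')(0, 4), -38), 67) = Mul(Mul(Pow(Add(6, 4), Rational(1, 2)), -38), 67) = Mul(Mul(Pow(10, Rational(1, 2)), -38), 67) = Mul(Mul(-38, Pow(10, Rational(1, 2))), 67) = Mul(-2546, Pow(10, Rational(1, 2)))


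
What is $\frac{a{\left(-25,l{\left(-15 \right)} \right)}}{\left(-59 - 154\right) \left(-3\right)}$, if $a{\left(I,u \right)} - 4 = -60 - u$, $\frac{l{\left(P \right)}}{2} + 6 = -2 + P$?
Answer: $- \frac{10}{639} \approx -0.015649$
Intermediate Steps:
$l{\left(P \right)} = -16 + 2 P$ ($l{\left(P \right)} = -12 + 2 \left(-2 + P\right) = -12 + \left(-4 + 2 P\right) = -16 + 2 P$)
$a{\left(I,u \right)} = -56 - u$ ($a{\left(I,u \right)} = 4 - \left(60 + u\right) = -56 - u$)
$\frac{a{\left(-25,l{\left(-15 \right)} \right)}}{\left(-59 - 154\right) \left(-3\right)} = \frac{-56 - \left(-16 + 2 \left(-15\right)\right)}{\left(-59 - 154\right) \left(-3\right)} = \frac{-56 - \left(-16 - 30\right)}{\left(-213\right) \left(-3\right)} = \frac{-56 - -46}{639} = \left(-56 + 46\right) \frac{1}{639} = \left(-10\right) \frac{1}{639} = - \frac{10}{639}$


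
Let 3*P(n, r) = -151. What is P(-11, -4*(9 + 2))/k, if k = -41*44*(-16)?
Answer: -151/86592 ≈ -0.0017438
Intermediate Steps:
P(n, r) = -151/3 (P(n, r) = (1/3)*(-151) = -151/3)
k = 28864 (k = -1804*(-16) = 28864)
P(-11, -4*(9 + 2))/k = -151/3/28864 = -151/3*1/28864 = -151/86592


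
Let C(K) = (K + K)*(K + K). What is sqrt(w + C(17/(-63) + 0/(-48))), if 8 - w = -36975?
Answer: sqrt(146786683)/63 ≈ 192.31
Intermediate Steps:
C(K) = 4*K**2 (C(K) = (2*K)*(2*K) = 4*K**2)
w = 36983 (w = 8 - 1*(-36975) = 8 + 36975 = 36983)
sqrt(w + C(17/(-63) + 0/(-48))) = sqrt(36983 + 4*(17/(-63) + 0/(-48))**2) = sqrt(36983 + 4*(17*(-1/63) + 0*(-1/48))**2) = sqrt(36983 + 4*(-17/63 + 0)**2) = sqrt(36983 + 4*(-17/63)**2) = sqrt(36983 + 4*(289/3969)) = sqrt(36983 + 1156/3969) = sqrt(146786683/3969) = sqrt(146786683)/63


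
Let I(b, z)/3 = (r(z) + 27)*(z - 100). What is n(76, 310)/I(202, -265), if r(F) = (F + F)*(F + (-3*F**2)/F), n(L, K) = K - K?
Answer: 0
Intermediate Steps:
n(L, K) = 0
r(F) = -4*F**2 (r(F) = (2*F)*(F - 3*F) = (2*F)*(-2*F) = -4*F**2)
I(b, z) = 3*(-100 + z)*(27 - 4*z**2) (I(b, z) = 3*((-4*z**2 + 27)*(z - 100)) = 3*((27 - 4*z**2)*(-100 + z)) = 3*((-100 + z)*(27 - 4*z**2)) = 3*(-100 + z)*(27 - 4*z**2))
n(76, 310)/I(202, -265) = 0/(-8100 - 12*(-265)**3 + 81*(-265) + 1200*(-265)**2) = 0/(-8100 - 12*(-18609625) - 21465 + 1200*70225) = 0/(-8100 + 223315500 - 21465 + 84270000) = 0/307555935 = 0*(1/307555935) = 0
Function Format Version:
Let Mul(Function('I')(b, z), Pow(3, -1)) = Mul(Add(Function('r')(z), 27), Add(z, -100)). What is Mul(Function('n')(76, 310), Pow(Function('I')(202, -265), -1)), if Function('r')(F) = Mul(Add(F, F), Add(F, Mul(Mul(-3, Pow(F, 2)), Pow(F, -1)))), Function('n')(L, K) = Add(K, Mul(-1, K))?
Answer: 0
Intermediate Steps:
Function('n')(L, K) = 0
Function('r')(F) = Mul(-4, Pow(F, 2)) (Function('r')(F) = Mul(Mul(2, F), Add(F, Mul(-3, F))) = Mul(Mul(2, F), Mul(-2, F)) = Mul(-4, Pow(F, 2)))
Function('I')(b, z) = Mul(3, Add(-100, z), Add(27, Mul(-4, Pow(z, 2)))) (Function('I')(b, z) = Mul(3, Mul(Add(Mul(-4, Pow(z, 2)), 27), Add(z, -100))) = Mul(3, Mul(Add(27, Mul(-4, Pow(z, 2))), Add(-100, z))) = Mul(3, Mul(Add(-100, z), Add(27, Mul(-4, Pow(z, 2))))) = Mul(3, Add(-100, z), Add(27, Mul(-4, Pow(z, 2)))))
Mul(Function('n')(76, 310), Pow(Function('I')(202, -265), -1)) = Mul(0, Pow(Add(-8100, Mul(-12, Pow(-265, 3)), Mul(81, -265), Mul(1200, Pow(-265, 2))), -1)) = Mul(0, Pow(Add(-8100, Mul(-12, -18609625), -21465, Mul(1200, 70225)), -1)) = Mul(0, Pow(Add(-8100, 223315500, -21465, 84270000), -1)) = Mul(0, Pow(307555935, -1)) = Mul(0, Rational(1, 307555935)) = 0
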